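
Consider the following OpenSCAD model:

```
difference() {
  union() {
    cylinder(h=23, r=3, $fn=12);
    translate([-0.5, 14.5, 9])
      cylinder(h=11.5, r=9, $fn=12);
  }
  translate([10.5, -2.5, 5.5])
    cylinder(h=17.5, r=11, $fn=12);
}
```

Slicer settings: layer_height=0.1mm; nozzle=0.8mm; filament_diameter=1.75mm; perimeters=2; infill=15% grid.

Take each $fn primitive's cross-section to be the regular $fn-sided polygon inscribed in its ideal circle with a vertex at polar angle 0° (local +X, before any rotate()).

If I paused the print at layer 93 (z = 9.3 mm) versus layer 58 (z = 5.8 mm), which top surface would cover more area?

Layer 93 (z = 9.3): the r=3 cylinder contributes a regular 12-gon of circumradius 3 (area = (12/2)·3.000²·sin(360°/12) = 27.00 mm²); the cylinder at (-0.5, 14.5): section is a regular 12-gon, circumradius r=9 (area = (12/2)·9.000²·sin(360°/12) = 243.00 mm²); Taking the union: the 2 present regions are separate (no shared area or edge), so areas and boundary lengths simply add and each stays a separate island — area = 270.00 mm²; the cylinder at (10.5, -2.5): section is a regular 12-gon, circumradius r=11 (area = (12/2)·11.000²·sin(360°/12) = 363.00 mm²); Subtracting the remaining from the first: starting from that combined region (270.00 mm²), the r=11 cylinder at (10.5, -2.5) partially overlaps it — only the 12.51 mm² overlap (of its 363.00 mm²) is removed, clipping the outline — area = 257.49 mm². So its area = 257.49 mm². Layer 58 (z = 5.8): the cylinder: section is a regular 12-gon, circumradius r=3 (area = (12/2)·3.000²·sin(360°/12) = 27.00 mm²); the cylinder at (-0.5, 14.5) does not reach this height (z outside [9, 20.5]); Taking the union: only the r=3 cylinder is present, so the union is just that shape — area = 27.00 mm²; the cylinder at (10.5, -2.5): section is a regular 12-gon, circumradius r=11 (area = (12/2)·11.000²·sin(360°/12) = 363.00 mm²); Subtracting the remaining from the first: starting from the result so far (27.00 mm²), the r=11 cylinder at (10.5, -2.5) partially overlaps it — only the 12.51 mm² overlap (of its 363.00 mm²) is removed, clipping the outline — area = 14.49 mm². So its area = 14.49 mm². Layer 93 is larger (257.49 vs 14.49 mm²).

layer 93 (z = 9.3 mm)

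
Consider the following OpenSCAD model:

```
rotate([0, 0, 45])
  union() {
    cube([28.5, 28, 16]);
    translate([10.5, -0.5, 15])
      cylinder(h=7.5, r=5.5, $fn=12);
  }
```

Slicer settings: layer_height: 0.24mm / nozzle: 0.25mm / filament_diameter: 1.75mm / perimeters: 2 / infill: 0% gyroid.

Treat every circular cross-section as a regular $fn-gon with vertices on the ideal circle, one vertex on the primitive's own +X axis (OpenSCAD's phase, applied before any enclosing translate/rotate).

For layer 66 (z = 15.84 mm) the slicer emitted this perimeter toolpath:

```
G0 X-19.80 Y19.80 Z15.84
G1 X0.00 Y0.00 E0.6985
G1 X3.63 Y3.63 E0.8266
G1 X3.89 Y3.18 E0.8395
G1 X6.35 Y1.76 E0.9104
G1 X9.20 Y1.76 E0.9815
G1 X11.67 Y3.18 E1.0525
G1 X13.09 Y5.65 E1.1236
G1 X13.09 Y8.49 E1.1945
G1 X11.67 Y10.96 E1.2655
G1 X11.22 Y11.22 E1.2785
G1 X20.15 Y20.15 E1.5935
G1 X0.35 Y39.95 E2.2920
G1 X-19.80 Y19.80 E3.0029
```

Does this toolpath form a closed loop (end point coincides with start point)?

Start point (G0): (-19.80, 19.80). End point (last G1): the path returns to the start — closed.

yes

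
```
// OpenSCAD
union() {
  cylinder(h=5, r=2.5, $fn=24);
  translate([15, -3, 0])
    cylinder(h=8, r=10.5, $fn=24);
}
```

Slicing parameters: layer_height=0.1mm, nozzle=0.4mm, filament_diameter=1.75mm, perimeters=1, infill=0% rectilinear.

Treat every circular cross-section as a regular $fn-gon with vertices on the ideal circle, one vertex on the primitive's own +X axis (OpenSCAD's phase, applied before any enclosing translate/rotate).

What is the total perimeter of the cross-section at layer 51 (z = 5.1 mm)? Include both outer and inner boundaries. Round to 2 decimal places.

At z = 5.1 mm: the cylinder is not intersected at this z (z outside [0, 5]); the cylinder at (15, -3): section is a regular 24-gon, circumradius r=10.5 (perimeter = 2·24·10.500·sin(180°/24) = 65.79 mm); Merging all regions: only the r=10.5 cylinder at (15, -3) is present, so the union is just that shape — boundary = 65.79 mm. Overall, the cross-section is a single solid region. Total boundary length (outer) = 65.79 mm.

65.79 mm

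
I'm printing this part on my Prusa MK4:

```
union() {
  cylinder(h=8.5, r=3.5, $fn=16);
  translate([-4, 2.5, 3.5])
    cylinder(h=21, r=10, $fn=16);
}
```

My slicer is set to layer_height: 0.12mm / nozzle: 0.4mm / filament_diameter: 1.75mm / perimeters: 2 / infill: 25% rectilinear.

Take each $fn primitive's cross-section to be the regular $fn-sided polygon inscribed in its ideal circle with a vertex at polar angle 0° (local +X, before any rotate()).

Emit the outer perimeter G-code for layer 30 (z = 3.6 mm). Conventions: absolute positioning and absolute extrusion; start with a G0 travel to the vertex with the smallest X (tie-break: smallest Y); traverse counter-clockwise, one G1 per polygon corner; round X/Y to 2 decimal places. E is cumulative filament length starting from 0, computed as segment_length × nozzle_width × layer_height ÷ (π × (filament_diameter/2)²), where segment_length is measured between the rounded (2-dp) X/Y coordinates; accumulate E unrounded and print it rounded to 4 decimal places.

At z = 3.6 mm: the cylinder: section is a regular 16-gon, circumradius r=3.5; the r=10 cylinder at (-4, 2.5) contributes a regular 16-gon of circumradius 10; Taking the union: the r=3.5 cylinder lies entirely inside the r=10 cylinder at (-4, 2.5), so the union is just the r=10 cylinder at (-4, 2.5) — 1 connected region. The outline is a single polygon with 16 vertices. Extrusion per mm of travel: 0.4 × 0.12 / (π × 0.875²) = 0.019956. Accumulating E over each segment gives final E = 1.2459.

G0 X-14.00 Y2.50 Z3.60
G1 X-13.24 Y-1.33 E0.0779
G1 X-11.07 Y-4.57 E0.1557
G1 X-7.83 Y-6.74 E0.2336
G1 X-4.00 Y-7.50 E0.3115
G1 X-0.17 Y-6.74 E0.3894
G1 X3.07 Y-4.57 E0.4672
G1 X5.24 Y-1.33 E0.5450
G1 X6.00 Y2.50 E0.6230
G1 X5.24 Y6.33 E0.7009
G1 X3.07 Y9.57 E0.7787
G1 X-0.17 Y11.74 E0.8565
G1 X-4.00 Y12.50 E0.9345
G1 X-7.83 Y11.74 E1.0124
G1 X-11.07 Y9.57 E1.0902
G1 X-13.24 Y6.33 E1.1680
G1 X-14.00 Y2.50 E1.2459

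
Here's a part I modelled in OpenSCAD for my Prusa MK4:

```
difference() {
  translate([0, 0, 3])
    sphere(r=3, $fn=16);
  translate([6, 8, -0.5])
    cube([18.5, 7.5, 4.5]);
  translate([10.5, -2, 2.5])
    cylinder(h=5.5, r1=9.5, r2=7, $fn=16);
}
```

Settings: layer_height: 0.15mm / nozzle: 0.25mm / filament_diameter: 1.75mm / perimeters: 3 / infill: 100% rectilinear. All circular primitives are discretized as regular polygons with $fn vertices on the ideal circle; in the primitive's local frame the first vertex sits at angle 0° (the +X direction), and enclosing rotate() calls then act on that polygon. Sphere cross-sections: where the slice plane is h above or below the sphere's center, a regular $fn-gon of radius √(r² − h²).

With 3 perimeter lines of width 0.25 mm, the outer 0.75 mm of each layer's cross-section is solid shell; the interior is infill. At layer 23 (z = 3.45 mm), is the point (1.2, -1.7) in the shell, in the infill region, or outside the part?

shell

At z = 3.45 mm: the r=3 sphere contributes a regular 16-gon of circumradius √(3²−0.45²) = 2.966; the cube at (6, 8) (footprint 18.5×7.5) is included at this height; the cone at (10.5, -2): at t=0.173 of its height the radius interpolates to r₁+(r₂−r₁)t = 9.068, giving a regular 16-gon of that circumradius; Subtracting the remaining from the first: starting from the r=3 sphere, the 18.5×7.5 cube at (6, 8) misses the remaining region (no effect); the cone at (10.5, -2) partially overlaps it — only the 3.56 mm² overlap (of its 251.75 mm²) is removed, clipping the outline — 1 connected region. Overall, the cross-section is a single solid region. The nearest boundary edge runs (2.12, 1.47)→(1.43, -2.00); distance from the point to it = 0.29 mm. The point is inside the cross-section, 0.29 mm from the nearest boundary — within the 0.75 mm shell band (3 × 0.25).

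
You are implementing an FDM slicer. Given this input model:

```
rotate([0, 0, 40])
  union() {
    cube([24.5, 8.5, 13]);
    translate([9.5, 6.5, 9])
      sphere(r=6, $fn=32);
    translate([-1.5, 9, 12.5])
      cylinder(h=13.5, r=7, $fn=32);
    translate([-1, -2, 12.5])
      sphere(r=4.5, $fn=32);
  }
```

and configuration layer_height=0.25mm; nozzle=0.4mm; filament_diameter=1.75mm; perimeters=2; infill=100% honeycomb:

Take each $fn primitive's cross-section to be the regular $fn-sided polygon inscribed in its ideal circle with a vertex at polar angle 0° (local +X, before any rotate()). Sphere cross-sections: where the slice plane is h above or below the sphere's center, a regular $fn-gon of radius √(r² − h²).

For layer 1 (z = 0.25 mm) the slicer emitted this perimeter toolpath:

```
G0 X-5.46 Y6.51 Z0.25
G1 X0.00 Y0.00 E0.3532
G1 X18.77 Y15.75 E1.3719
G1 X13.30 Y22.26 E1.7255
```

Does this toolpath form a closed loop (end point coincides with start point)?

no

Start point (G0): (-5.46, 6.51). End point (last G1): the path does not return to the start — open.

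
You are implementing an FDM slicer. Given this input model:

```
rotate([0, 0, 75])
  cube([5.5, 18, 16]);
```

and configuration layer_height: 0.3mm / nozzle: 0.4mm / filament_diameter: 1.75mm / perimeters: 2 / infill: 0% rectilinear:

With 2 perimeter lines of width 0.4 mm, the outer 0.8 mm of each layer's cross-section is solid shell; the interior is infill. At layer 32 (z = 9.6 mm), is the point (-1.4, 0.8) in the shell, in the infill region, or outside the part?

shell

At z = 9.6 mm: the cube is present — its section is the full 5.5×18 rectangle; (rotated 75° about Z; rotation is an isometry so areas/perimeters/island counts are preserved). Overall, the cross-section is a single solid region. Undo the 75° rotation: the query point maps to (0.410, 1.559) in the un-rotated model frame. The nearest boundary edge runs (0.00, 18.00)→(0.00, 0.00); distance from the point to it = 0.41 mm. The point is inside the cross-section, 0.41 mm from the nearest boundary — within the 0.8 mm shell band (2 × 0.4).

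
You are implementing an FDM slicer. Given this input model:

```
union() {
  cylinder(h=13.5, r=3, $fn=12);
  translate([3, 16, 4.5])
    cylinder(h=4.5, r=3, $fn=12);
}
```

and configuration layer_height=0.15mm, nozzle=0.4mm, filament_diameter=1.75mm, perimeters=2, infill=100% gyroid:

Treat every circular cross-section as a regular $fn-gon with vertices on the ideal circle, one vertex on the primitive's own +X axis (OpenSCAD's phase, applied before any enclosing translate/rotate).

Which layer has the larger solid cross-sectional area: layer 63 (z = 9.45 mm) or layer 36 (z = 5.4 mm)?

layer 36 (z = 5.4 mm)

Layer 63 (z = 9.45): the r=3 cylinder gives a regular 12-gon of circumradius 3 (constant along its height) (area = (12/2)·3.000²·sin(360°/12) = 27.00 mm²); the cylinder at (3, 16) is not intersected at this z (z outside [4.5, 9]); Taking the union: only the r=3 cylinder is present, so the union is just that shape — area = 27.00 mm². So its area = 27.00 mm². Layer 36 (z = 5.4): the r=3 cylinder gives a regular 12-gon of circumradius 3 (constant along its height) (area = (12/2)·3.000²·sin(360°/12) = 27.00 mm²); the cylinder at (3, 16): section is a regular 12-gon, circumradius r=3 (area = (12/2)·3.000²·sin(360°/12) = 27.00 mm²); Merging all regions: the 2 present regions are separate (no shared area or edge), so areas and boundary lengths simply add and each stays a separate island — area = 54.00 mm². So its area = 54.00 mm². Layer 36 is larger (54.00 vs 27.00 mm²).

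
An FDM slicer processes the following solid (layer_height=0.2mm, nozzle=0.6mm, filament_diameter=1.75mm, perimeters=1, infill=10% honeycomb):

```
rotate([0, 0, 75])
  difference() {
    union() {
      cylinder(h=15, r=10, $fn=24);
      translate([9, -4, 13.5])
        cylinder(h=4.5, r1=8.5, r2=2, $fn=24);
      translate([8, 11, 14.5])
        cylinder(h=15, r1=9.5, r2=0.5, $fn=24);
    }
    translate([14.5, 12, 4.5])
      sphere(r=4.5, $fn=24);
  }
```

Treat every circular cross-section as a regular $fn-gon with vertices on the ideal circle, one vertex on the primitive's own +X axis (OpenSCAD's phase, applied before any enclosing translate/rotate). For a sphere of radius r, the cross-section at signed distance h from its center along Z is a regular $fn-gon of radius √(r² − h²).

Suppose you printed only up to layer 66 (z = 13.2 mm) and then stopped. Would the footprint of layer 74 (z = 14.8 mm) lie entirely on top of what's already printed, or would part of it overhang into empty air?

Compare the two slices. At z = 13.2: the cylinder: section is a regular 24-gon, circumradius r=10 (area = (24/2)·10.000²·sin(360°/24) = 310.58 mm²); the cone at (9, -4) does not reach this height (z outside [13.5, 18]); the cone at (8, 11) is not intersected at this z (z outside [14.5, 29.5]); Taking the union: only the r=10 cylinder is present, so the union is just that shape — area = 310.58 mm²; the sphere at (14.5, 12) is absent (|z−center|=8.700 > r=4.5); Taking the first minus the rest: none of the subtracted shapes is present at this height, so that combined region is unchanged — area = 310.58 mm²; (rotated 75° about Z; rotation is an isometry so areas/perimeters/island counts are preserved). At z = 14.8: the cylinder: section is a regular 24-gon, circumradius r=10 (area = (24/2)·10.000²·sin(360°/24) = 310.58 mm²); the cone at (9, -4) contributes a regular 24-gon of circumradius 6.622 (interpolated between r1=8.5 and r2=2 at t=0.289) (area = (24/2)·6.622²·sin(360°/24) = 136.20 mm²); the cone at (8, 11) contributes a regular 24-gon of circumradius 9.320 (interpolated between r1=9.5 and r2=0.5 at t=0.020) (area = (24/2)·9.320²·sin(360°/24) = 269.78 mm²); Merging all regions: the regions partially overlap — summed areas 716.57 mm² minus the doubly-counted overlap 112.51 mm² gives 604.06 mm² — area = 604.06 mm²; the sphere at (14.5, 12) is not intersected at this z (|z−center|=10.300 > r=4.5); Subtracting the remaining from the first: none of the subtracted shapes is present at this height, so the result so far is unchanged — area = 604.06 mm²; (whole slice rotated 75° about Z — lengths, areas and connectivity unchanged). Checking containment: at z = 14.8 the cross-section extends beyond the z = 13.2 cross-section by about 293.47 mm².

part overhangs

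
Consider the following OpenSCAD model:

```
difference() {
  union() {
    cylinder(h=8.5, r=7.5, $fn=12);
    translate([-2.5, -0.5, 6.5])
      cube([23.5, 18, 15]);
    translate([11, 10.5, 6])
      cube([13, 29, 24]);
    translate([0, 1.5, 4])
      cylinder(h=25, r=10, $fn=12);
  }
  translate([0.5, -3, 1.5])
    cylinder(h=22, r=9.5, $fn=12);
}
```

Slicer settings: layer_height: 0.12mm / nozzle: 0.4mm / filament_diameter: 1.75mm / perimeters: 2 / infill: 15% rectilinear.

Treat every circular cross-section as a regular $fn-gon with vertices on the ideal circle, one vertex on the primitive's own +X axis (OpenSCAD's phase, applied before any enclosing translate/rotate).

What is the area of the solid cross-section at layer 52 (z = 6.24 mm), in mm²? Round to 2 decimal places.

477.60 mm²

At z = 6.24 mm: the r=7.5 cylinder contributes a regular 12-gon of circumradius 7.5 (area = (12/2)·7.500²·sin(360°/12) = 168.75 mm²); the cube at (-2.5, -0.5) does not reach this height (z outside [6.5, 21.5]); the 13×29 cube at (11, 10.5) contributes its full rectangle (area 377.00 mm²); the r=10 cylinder at (0, 1.5) gives a regular 12-gon of circumradius 10 (constant along its height) (area = (12/2)·10.000²·sin(360°/12) = 300.00 mm²); Combining (union): the regions partially overlap — summed areas 845.75 mm² minus the doubly-counted overlap 168.75 mm² gives 677.00 mm² — area = 677.00 mm²; the r=9.5 cylinder at (0.5, -3) contributes a regular 12-gon of circumradius 9.5 (area = (12/2)·9.500²·sin(360°/12) = 270.75 mm²); Taking the first minus the rest: starting from the result so far (677.00 mm²), the r=9.5 cylinder at (0.5, -3) partially overlaps it — only the 199.40 mm² overlap (of its 270.75 mm²) is removed, clipping the outline — area = 477.60 mm². Overall, the cross-section has 2 separate islands. Net area = 477.60 mm².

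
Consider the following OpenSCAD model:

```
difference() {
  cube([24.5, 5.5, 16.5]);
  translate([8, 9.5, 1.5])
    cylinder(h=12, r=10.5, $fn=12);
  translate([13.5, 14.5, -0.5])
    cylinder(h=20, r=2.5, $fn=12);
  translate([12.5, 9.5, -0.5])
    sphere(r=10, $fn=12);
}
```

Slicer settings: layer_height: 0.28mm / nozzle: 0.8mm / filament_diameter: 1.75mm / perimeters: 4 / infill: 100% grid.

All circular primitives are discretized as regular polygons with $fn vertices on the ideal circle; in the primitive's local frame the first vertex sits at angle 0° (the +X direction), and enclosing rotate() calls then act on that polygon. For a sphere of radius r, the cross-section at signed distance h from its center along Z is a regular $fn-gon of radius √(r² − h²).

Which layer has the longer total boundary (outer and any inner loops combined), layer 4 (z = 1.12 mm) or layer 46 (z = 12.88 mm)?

Layer 4 (z = 1.12): the 24.5×5.5 cube contributes its full rectangle (perimeter 60.00 mm); the cylinder at (8, 9.5) is absent (z outside [1.5, 13.5]); the r=2.5 cylinder at (13.5, 14.5) gives a regular 12-gon of circumradius 2.5 (constant along its height) (perimeter = 2·12·2.500·sin(180°/12) = 15.53 mm); the r=10 sphere at (12.5, 9.5) slices to a regular 12-gon of circumradius 9.868 (√(r²−h²) with h=1.62 from center) (perimeter = 2·12·9.868·sin(180°/12) = 61.30 mm); Taking the first minus the rest: starting from the 24.5×5.5 cube, the r=2.5 cylinder at (13.5, 14.5) misses the remaining region (no effect); the r=10 sphere at (12.5, 9.5) partially overlaps it — only the 70.90 mm² overlap (of its 292.13 mm²) is removed, clipping the outline — boundary = 59.18 mm. So its perimeter = 59.18 mm. Layer 46 (z = 12.88): the cube is present — its section is the full 24.5×5.5 rectangle (perimeter 60.00 mm); the r=10.5 cylinder at (8, 9.5) gives a regular 12-gon of circumradius 10.5 (constant along its height) (perimeter = 2·12·10.500·sin(180°/12) = 65.22 mm); the cylinder at (13.5, 14.5): section is a regular 12-gon, circumradius r=2.5 (perimeter = 2·12·2.500·sin(180°/12) = 15.53 mm); the sphere at (12.5, 9.5) is absent (|z−center|=13.380 > r=10); Taking the first minus the rest: starting from the 24.5×5.5 cube, the r=10.5 cylinder at (8, 9.5) partially overlaps it — only the 79.76 mm² overlap (of its 330.75 mm²) is removed, clipping the outline; the r=2.5 cylinder at (13.5, 14.5) misses the remaining region (no effect) — boundary = 46.53 mm. So its perimeter = 46.53 mm. Layer 4 is larger (59.18 vs 46.53 mm).

layer 4 (z = 1.12 mm)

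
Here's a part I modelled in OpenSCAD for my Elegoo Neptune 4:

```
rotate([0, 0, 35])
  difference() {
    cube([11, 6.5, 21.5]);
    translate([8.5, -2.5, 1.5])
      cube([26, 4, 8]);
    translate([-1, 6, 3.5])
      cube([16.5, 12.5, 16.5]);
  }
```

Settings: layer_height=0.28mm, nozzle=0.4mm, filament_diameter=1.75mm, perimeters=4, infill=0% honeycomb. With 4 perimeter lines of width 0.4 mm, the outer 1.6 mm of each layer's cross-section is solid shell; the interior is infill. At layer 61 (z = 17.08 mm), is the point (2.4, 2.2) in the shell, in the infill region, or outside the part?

shell

At z = 17.08 mm: the cube (footprint 11×6.5) is included at this height; the cube at (8.5, -2.5) is absent (z outside [1.5, 9.5]); the 16.5×12.5 cube at (-1, 6) contributes its full rectangle; Subtracting the remaining from the first: starting from the 11×6.5 cube, the 16.5×12.5 cube at (-1, 6) partially overlaps it — only the 5.50 mm² overlap (of its 206.25 mm²) is removed, clipping the outline — 1 connected region; (whole slice rotated 35° about Z — lengths, areas and connectivity unchanged). Overall, the cross-section is a single solid region. Undo the 35° rotation: the query point maps to (3.228, 0.426) in the un-rotated model frame. The nearest boundary edge runs (11.00, 0.00)→(0.00, 0.00); distance from the point to it = 0.43 mm. The point is inside the cross-section, 0.43 mm from the nearest boundary — within the 1.6 mm shell band (4 × 0.4).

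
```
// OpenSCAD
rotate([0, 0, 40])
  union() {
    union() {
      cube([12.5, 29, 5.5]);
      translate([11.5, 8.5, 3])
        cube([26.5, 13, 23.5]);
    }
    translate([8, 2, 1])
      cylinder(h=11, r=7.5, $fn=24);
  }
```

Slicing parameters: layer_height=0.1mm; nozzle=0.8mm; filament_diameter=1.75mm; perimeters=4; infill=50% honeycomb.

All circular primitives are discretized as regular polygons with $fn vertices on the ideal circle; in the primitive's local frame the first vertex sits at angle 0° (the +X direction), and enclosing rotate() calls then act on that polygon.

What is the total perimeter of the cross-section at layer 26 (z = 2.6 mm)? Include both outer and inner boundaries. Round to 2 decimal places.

91.72 mm

At z = 2.6 mm: the cube is present — its section is the full 12.5×29 rectangle (perimeter 83.00 mm); the cube at (11.5, 8.5) is absent (z outside [3, 26.5]); Taking the union: only the 12.5×29 cube is present, so the union is just that shape — boundary = 83.00 mm; the r=7.5 cylinder at (8, 2) gives a regular 24-gon of circumradius 7.5 (constant along its height) (perimeter = 2·24·7.500·sin(180°/24) = 46.99 mm); Merging all regions: the regions partially overlap (shared area 98.80 mm²), so the edge portions inside another operand are dropped and the merged outline is re-measured after clipping — boundary = 91.72 mm; (rotated 40° about Z; rotation is an isometry so areas/perimeters/island counts are preserved). Overall, the cross-section is a single solid region. Total boundary length (outer) = 91.72 mm.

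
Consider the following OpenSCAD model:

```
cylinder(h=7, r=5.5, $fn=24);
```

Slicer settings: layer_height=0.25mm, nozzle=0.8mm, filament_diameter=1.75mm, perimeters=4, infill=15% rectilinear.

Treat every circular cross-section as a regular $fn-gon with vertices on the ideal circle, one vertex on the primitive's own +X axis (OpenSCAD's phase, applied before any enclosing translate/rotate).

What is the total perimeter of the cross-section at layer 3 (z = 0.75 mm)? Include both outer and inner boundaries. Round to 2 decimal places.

34.46 mm

At z = 0.75 mm: the r=5.5 cylinder gives a regular 24-gon of circumradius 5.5 (constant along its height) (perimeter = 2·24·5.500·sin(180°/24) = 34.46 mm). Overall, the cross-section is a single solid region. Total boundary length (outer) = 34.46 mm.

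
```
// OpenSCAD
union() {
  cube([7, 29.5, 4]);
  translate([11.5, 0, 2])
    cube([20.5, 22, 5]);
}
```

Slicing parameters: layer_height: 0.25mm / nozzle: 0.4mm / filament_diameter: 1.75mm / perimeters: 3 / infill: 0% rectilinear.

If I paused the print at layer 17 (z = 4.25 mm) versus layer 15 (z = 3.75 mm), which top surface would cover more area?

layer 15 (z = 3.75 mm)

Layer 17 (z = 4.25): the cube does not reach this height (z outside [0, 4]); the 20.5×22 cube at (11.5, 0) contributes its full rectangle (area 451.00 mm²); Combining (union): only the 20.5×22 cube at (11.5, 0) is present, so the union is just that shape — area = 451.00 mm². So its area = 451.00 mm². Layer 15 (z = 3.75): the cube (footprint 7×29.5) is included at this height (area 206.50 mm²); the 20.5×22 cube at (11.5, 0) contributes its full rectangle (area 451.00 mm²); Combining (union): the 2 present regions are separate (no shared area or edge), so areas and boundary lengths simply add and each stays a separate island — area = 657.50 mm². So its area = 657.50 mm². Layer 15 is larger (657.50 vs 451.00 mm²).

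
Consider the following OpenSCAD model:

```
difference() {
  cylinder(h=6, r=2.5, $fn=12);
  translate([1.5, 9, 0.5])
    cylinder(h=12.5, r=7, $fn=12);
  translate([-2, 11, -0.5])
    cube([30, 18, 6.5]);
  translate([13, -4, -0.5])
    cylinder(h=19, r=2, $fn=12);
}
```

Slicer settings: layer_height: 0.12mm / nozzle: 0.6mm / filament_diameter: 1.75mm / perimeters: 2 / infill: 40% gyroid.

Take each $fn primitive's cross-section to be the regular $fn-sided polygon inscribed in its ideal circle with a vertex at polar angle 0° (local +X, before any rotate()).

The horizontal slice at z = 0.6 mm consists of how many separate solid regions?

At z = 0.6 mm: the cylinder: section is a regular 12-gon, circumradius r=2.5; the r=7 cylinder at (1.5, 9) gives a regular 12-gon of circumradius 7 (constant along its height); the 30×18 cube at (-2, 11) contributes its full rectangle; the r=2 cylinder at (13, -4) contributes a regular 12-gon of circumradius 2; After the difference (first − rest): starting from the r=2.5 cylinder, the r=7 cylinder at (1.5, 9) partially overlaps it — only the 0.14 mm² overlap (of its 147.00 mm²) is removed, clipping the outline; the 30×18 cube at (-2, 11) misses the remaining region (no effect); the r=2 cylinder at (13, -4) misses the remaining region (no effect) — 1 connected region. The result has 1 disconnected region.

1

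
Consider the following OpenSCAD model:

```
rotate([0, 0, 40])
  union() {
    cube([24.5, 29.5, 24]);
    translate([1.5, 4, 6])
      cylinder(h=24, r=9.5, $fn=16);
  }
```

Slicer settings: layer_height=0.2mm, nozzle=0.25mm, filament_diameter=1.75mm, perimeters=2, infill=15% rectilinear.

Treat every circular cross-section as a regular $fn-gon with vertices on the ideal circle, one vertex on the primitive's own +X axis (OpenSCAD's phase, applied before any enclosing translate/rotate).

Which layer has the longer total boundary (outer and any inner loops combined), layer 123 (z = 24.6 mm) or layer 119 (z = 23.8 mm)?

layer 119 (z = 23.8 mm)

Layer 123 (z = 24.6): the cube does not reach this height (z outside [0, 24]); the r=9.5 cylinder at (1.5, 4) gives a regular 16-gon of circumradius 9.5 (constant along its height) (perimeter = 2·16·9.500·sin(180°/16) = 59.31 mm); Merging all regions: only the r=9.5 cylinder at (1.5, 4) is present, so the union is just that shape — boundary = 59.31 mm; (whole slice rotated 40° about Z — lengths, areas and connectivity unchanged). So its perimeter = 59.31 mm. Layer 119 (z = 23.8): the cube is present — its section is the full 24.5×29.5 rectangle (perimeter 108.00 mm); the r=9.5 cylinder at (1.5, 4) contributes a regular 16-gon of circumradius 9.5 (perimeter = 2·16·9.500·sin(180°/16) = 59.31 mm); Combining (union): the regions partially overlap (shared area 125.48 mm²), so the edge portions inside another operand are dropped and the merged outline is re-measured after clipping — boundary = 123.57 mm; (whole slice rotated 40° about Z — lengths, areas and connectivity unchanged). So its perimeter = 123.57 mm. Layer 119 is larger (123.57 vs 59.31 mm).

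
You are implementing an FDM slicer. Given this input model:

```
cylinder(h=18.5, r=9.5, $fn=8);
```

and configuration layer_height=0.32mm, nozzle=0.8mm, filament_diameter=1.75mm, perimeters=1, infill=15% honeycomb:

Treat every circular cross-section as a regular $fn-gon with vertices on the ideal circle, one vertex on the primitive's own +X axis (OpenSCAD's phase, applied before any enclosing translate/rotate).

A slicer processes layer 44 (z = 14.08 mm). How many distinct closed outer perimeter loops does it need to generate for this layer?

At z = 14.08 mm: the cylinder: section is a regular 8-gon, circumradius r=9.5. The result has 1 disconnected region.

1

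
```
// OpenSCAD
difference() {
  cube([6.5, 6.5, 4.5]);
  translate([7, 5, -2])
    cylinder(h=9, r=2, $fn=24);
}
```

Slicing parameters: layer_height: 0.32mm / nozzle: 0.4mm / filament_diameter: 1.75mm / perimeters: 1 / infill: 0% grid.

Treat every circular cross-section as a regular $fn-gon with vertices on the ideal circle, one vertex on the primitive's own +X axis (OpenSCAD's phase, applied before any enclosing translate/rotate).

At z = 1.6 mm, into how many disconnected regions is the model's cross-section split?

At z = 1.6 mm: the 6.5×6.5 cube contributes its full rectangle; the r=2 cylinder at (7, 5) gives a regular 24-gon of circumradius 2 (constant along its height); After the difference (first − rest): starting from the 6.5×6.5 cube, the r=2 cylinder at (7, 5) partially overlaps it — only the 4.04 mm² overlap (of its 12.42 mm²) is removed, clipping the outline — 1 connected region. The result has 1 disconnected region.

1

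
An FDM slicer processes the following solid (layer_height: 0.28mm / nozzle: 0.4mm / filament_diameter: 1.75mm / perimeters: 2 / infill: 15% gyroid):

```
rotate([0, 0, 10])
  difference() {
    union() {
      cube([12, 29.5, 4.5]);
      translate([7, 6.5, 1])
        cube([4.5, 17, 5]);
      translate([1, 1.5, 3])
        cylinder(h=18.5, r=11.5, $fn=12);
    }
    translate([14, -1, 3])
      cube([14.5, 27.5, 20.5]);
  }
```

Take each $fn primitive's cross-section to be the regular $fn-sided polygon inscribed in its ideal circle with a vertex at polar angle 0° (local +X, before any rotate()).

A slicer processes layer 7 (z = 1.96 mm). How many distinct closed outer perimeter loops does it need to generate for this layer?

At z = 1.96 mm: the cube is present — its section is the full 12×29.5 rectangle; the 4.5×17 cube at (7, 6.5) contributes its full rectangle; the cylinder at (1, 1.5) does not reach this height (z outside [3, 21.5]); Taking the union: the 4.5×17 cube at (7, 6.5) lies entirely inside the 12×29.5 cube, so the union is just the 12×29.5 cube — 1 connected region; the cube at (14, -1) is absent (z outside [3, 23.5]); Subtracting the remaining from the first: none of the subtracted shapes is present at this height, so that combined region is unchanged — 1 connected region; (rotated 10° about Z; rotation is an isometry so areas/perimeters/island counts are preserved). The result has 1 disconnected region.

1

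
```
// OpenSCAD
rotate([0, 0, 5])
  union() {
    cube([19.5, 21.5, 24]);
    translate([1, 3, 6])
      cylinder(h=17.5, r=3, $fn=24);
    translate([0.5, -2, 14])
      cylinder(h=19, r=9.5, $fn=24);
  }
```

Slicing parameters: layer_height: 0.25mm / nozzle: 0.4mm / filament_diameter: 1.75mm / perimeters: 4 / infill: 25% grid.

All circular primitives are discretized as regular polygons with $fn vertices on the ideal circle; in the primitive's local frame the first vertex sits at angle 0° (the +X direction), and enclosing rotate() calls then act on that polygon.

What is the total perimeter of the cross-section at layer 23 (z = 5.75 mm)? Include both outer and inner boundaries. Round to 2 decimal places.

At z = 5.75 mm: the cube (footprint 19.5×21.5) is included at this height (perimeter 82.00 mm); the cylinder at (1, 3) does not reach this height (z outside [6, 23.5]); the cylinder at (0.5, -2) is absent (z outside [14, 33]); Merging all regions: only the 19.5×21.5 cube is present, so the union is just that shape — boundary = 82.00 mm; (rotated 5° about Z; rotation is an isometry so areas/perimeters/island counts are preserved). Overall, the cross-section is a single solid region. Total boundary length (outer) = 82.00 mm.

82.00 mm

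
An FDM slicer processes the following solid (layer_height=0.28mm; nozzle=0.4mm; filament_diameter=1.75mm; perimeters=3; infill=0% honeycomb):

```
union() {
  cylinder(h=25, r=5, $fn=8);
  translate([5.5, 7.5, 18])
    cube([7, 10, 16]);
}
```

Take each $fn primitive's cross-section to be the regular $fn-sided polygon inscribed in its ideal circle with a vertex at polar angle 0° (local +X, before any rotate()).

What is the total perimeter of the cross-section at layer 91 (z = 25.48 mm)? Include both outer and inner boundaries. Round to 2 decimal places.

At z = 25.48 mm: the cylinder is not intersected at this z (z outside [0, 25]); the cube at (5.5, 7.5) (footprint 7×10) is included at this height (perimeter 34.00 mm); Taking the union: only the 7×10 cube at (5.5, 7.5) is present, so the union is just that shape — boundary = 34.00 mm. Overall, the cross-section is a single solid region. Total boundary length (outer) = 34.00 mm.

34.00 mm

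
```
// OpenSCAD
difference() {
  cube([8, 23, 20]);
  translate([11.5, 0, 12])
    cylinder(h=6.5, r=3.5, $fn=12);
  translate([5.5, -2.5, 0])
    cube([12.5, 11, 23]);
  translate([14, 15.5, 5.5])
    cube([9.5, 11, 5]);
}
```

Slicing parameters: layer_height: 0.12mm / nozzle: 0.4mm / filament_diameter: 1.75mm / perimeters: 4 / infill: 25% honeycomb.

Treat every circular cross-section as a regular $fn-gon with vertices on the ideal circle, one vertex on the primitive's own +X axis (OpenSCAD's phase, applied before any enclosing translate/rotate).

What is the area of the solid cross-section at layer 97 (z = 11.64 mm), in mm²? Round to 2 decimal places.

162.75 mm²

At z = 11.64 mm: the cube is present — its section is the full 8×23 rectangle (area 184.00 mm²); the cylinder at (11.5, 0) does not reach this height (z outside [12, 18.5]); the cube at (5.5, -2.5) (footprint 12.5×11) is included at this height (area 137.50 mm²); the cube at (14, 15.5) is not intersected at this z (z outside [5.5, 10.5]); Subtracting the remaining from the first: starting from the 8×23 cube (184.00 mm²), the 12.5×11 cube at (5.5, -2.5) partially overlaps it — only the 21.25 mm² overlap (of its 137.50 mm²) is removed, clipping the outline — area = 162.75 mm². Overall, the cross-section is a single solid region. Net area = 162.75 mm².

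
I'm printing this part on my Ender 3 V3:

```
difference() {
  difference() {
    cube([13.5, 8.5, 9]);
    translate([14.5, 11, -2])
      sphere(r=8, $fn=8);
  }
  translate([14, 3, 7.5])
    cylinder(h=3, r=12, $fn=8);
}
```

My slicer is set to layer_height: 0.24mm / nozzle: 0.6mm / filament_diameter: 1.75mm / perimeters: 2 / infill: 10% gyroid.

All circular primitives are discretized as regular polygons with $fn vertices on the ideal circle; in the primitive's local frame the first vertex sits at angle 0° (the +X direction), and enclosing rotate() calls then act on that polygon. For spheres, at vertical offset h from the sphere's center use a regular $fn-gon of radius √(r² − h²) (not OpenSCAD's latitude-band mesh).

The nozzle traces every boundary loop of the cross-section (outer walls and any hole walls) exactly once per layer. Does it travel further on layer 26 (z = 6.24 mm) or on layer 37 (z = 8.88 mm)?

Layer 26 (z = 6.24): the 13.5×8.5 cube contributes its full rectangle (perimeter 44.00 mm); the sphere at (14.5, 11) does not reach this height (|z−center|=8.240 > r=8); After the difference (first − rest): none of the subtracted shapes is present at this height, so the 13.5×8.5 cube is unchanged — boundary = 44.00 mm; the cylinder at (14, 3) is not intersected at this z (z outside [7.5, 10.5]); Taking the first minus the rest: none of the subtracted shapes is present at this height, so that combined region is unchanged — boundary = 44.00 mm. So its perimeter = 44.00 mm. Layer 37 (z = 8.88): the cube is present — its section is the full 13.5×8.5 rectangle (perimeter 44.00 mm); the sphere at (14.5, 11) does not reach this height (|z−center|=10.880 > r=8); After the difference (first − rest): none of the subtracted shapes is present at this height, so the 13.5×8.5 cube is unchanged — boundary = 44.00 mm; the cylinder at (14, 3): section is a regular 8-gon, circumradius r=12 (perimeter = 2·8·12.000·sin(180°/8) = 73.48 mm); After the difference (first − rest): starting from the result so far, the r=12 cylinder at (14, 3) partially overlaps it — only the 89.62 mm² overlap (of its 407.29 mm²) is removed, clipping the outline — boundary = 25.22 mm. So its perimeter = 25.22 mm. Layer 26 is larger (44.00 vs 25.22 mm).

layer 26 (z = 6.24 mm)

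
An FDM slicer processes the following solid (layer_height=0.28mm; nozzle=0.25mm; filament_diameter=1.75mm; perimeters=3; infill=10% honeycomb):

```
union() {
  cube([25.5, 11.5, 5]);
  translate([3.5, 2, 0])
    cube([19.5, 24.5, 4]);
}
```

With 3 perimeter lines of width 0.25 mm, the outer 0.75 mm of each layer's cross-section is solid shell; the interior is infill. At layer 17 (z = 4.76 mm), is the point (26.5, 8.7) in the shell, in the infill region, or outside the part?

At z = 4.76 mm: the 25.5×11.5 cube contributes its full rectangle; the cube at (3.5, 2) does not reach this height (z outside [0, 4]); Merging all regions: only the 25.5×11.5 cube is present, so the union is just that shape — 1 connected region. Overall, the cross-section is a single solid region. The nearest boundary edge runs (25.50, 0.00)→(25.50, 11.50); distance from the point to it = 1.00 mm. The point is not inside any of the regions above, so it lies outside the cross-section (1.00 mm from the nearest boundary).

outside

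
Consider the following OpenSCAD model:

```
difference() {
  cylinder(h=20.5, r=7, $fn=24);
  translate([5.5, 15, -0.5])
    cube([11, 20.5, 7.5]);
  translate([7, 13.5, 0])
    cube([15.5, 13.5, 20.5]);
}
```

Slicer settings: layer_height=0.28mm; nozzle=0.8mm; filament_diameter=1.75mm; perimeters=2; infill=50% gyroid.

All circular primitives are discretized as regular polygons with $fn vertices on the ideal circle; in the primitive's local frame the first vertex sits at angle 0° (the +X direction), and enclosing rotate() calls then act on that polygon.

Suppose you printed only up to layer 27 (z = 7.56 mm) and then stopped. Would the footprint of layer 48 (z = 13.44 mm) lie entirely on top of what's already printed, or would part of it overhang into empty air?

Compare the two slices. At z = 7.56: the r=7 cylinder gives a regular 24-gon of circumradius 7 (constant along its height) (area = (24/2)·7.000²·sin(360°/24) = 152.19 mm²); the cube at (5.5, 15) does not reach this height (z outside [-0.5, 7]); the cube at (7, 13.5) (footprint 15.5×13.5) is included at this height (area 209.25 mm²); After the difference (first − rest): starting from the r=7 cylinder (152.19 mm²), the 15.5×13.5 cube at (7, 13.5) misses the remaining region (no effect) — area = 152.19 mm². At z = 13.44: the r=7 cylinder gives a regular 24-gon of circumradius 7 (constant along its height) (area = (24/2)·7.000²·sin(360°/24) = 152.19 mm²); the cube at (5.5, 15) does not reach this height (z outside [-0.5, 7]); the 15.5×13.5 cube at (7, 13.5) contributes its full rectangle (area 209.25 mm²); After the difference (first − rest): starting from the r=7 cylinder (152.19 mm²), the 15.5×13.5 cube at (7, 13.5) misses the remaining region (no effect) — area = 152.19 mm². Checking containment: the cross-section at z = 13.44 is a subset of the cross-section at z = 7.56.

entirely on top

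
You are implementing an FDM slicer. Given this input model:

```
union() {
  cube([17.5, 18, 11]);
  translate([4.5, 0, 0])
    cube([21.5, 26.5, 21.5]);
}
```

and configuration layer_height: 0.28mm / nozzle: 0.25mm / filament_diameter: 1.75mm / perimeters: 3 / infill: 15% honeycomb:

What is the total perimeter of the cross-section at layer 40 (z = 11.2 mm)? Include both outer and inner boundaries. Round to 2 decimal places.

At z = 11.2 mm: the cube is absent (z outside [0, 11]); the 21.5×26.5 cube at (4.5, 0) contributes its full rectangle (perimeter 96.00 mm); Combining (union): only the 21.5×26.5 cube at (4.5, 0) is present, so the union is just that shape — boundary = 96.00 mm. Overall, the cross-section is a single solid region. Total boundary length (outer) = 96.00 mm.

96.00 mm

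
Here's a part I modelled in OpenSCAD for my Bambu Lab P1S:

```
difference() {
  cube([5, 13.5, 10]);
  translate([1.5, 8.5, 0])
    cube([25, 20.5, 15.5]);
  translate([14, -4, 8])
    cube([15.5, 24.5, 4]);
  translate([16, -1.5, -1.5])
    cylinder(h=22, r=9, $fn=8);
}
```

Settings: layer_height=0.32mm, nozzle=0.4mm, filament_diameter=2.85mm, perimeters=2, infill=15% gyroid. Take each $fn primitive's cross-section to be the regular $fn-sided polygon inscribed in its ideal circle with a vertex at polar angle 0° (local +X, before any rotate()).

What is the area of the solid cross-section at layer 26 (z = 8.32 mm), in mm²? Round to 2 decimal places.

At z = 8.32 mm: the 5×13.5 cube contributes its full rectangle (area 67.50 mm²); the cube at (1.5, 8.5) is present — its section is the full 25×20.5 rectangle (area 512.50 mm²); the cube at (14, -4) is present — its section is the full 15.5×24.5 rectangle (area 379.75 mm²); the r=9 cylinder at (16, -1.5) gives a regular 8-gon of circumradius 9 (constant along its height) (area = (8/2)·9.000²·sin(360°/8) = 229.10 mm²); After the difference (first − rest): starting from the 5×13.5 cube (67.50 mm²), the 25×20.5 cube at (1.5, 8.5) partially overlaps it — only the 17.50 mm² overlap (of its 512.50 mm²) is removed, clipping the outline; the 15.5×24.5 cube at (14, -4) misses the remaining region (no effect); the r=9 cylinder at (16, -1.5) misses the remaining region (no effect) — area = 50.00 mm². Overall, the cross-section is a single solid region. Net area = 50.00 mm².

50.00 mm²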